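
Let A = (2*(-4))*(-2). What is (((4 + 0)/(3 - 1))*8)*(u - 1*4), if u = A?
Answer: 192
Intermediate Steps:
A = 16 (A = -8*(-2) = 16)
u = 16
(((4 + 0)/(3 - 1))*8)*(u - 1*4) = (((4 + 0)/(3 - 1))*8)*(16 - 1*4) = ((4/2)*8)*(16 - 4) = ((4*(½))*8)*12 = (2*8)*12 = 16*12 = 192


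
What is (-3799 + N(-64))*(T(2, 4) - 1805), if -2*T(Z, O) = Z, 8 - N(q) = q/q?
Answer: 6848352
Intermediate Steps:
N(q) = 7 (N(q) = 8 - q/q = 8 - 1*1 = 8 - 1 = 7)
T(Z, O) = -Z/2
(-3799 + N(-64))*(T(2, 4) - 1805) = (-3799 + 7)*(-1/2*2 - 1805) = -3792*(-1 - 1805) = -3792*(-1806) = 6848352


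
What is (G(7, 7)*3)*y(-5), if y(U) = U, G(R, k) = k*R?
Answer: -735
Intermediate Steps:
G(R, k) = R*k
(G(7, 7)*3)*y(-5) = ((7*7)*3)*(-5) = (49*3)*(-5) = 147*(-5) = -735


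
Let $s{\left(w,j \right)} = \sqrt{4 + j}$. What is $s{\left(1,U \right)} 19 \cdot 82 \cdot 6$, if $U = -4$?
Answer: $0$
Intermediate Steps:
$s{\left(1,U \right)} 19 \cdot 82 \cdot 6 = \sqrt{4 - 4} \cdot 19 \cdot 82 \cdot 6 = \sqrt{0} \cdot 19 \cdot 82 \cdot 6 = 0 \cdot 19 \cdot 82 \cdot 6 = 0 \cdot 82 \cdot 6 = 0 \cdot 6 = 0$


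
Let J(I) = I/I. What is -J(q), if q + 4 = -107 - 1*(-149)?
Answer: -1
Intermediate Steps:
q = 38 (q = -4 + (-107 - 1*(-149)) = -4 + (-107 + 149) = -4 + 42 = 38)
J(I) = 1
-J(q) = -1*1 = -1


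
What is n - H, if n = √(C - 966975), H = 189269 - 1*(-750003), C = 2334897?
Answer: -939272 + √1367922 ≈ -9.3810e+5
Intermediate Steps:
H = 939272 (H = 189269 + 750003 = 939272)
n = √1367922 (n = √(2334897 - 966975) = √1367922 ≈ 1169.6)
n - H = √1367922 - 1*939272 = √1367922 - 939272 = -939272 + √1367922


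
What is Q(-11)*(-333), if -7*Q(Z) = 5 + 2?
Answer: 333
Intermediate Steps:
Q(Z) = -1 (Q(Z) = -(5 + 2)/7 = -⅐*7 = -1)
Q(-11)*(-333) = -1*(-333) = 333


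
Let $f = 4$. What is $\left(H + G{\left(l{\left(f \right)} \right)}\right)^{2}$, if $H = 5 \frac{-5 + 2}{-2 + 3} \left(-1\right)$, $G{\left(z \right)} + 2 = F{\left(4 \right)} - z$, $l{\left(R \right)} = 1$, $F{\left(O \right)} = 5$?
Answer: $289$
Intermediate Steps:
$G{\left(z \right)} = 3 - z$ ($G{\left(z \right)} = -2 - \left(-5 + z\right) = 3 - z$)
$H = 15$ ($H = 5 \left(- \frac{3}{1}\right) \left(-1\right) = 5 \left(\left(-3\right) 1\right) \left(-1\right) = 5 \left(-3\right) \left(-1\right) = \left(-15\right) \left(-1\right) = 15$)
$\left(H + G{\left(l{\left(f \right)} \right)}\right)^{2} = \left(15 + \left(3 - 1\right)\right)^{2} = \left(15 + 2\right)^{2} = 17^{2} = 289$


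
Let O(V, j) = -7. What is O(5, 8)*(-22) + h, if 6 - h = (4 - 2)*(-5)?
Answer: 170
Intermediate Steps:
h = 16 (h = 6 - (4 - 2)*(-5) = 6 - 2*(-5) = 6 - 1*(-10) = 6 + 10 = 16)
O(5, 8)*(-22) + h = -7*(-22) + 16 = 154 + 16 = 170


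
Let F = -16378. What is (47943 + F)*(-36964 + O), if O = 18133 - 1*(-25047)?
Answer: 196208040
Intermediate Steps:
O = 43180 (O = 18133 + 25047 = 43180)
(47943 + F)*(-36964 + O) = (47943 - 16378)*(-36964 + 43180) = 31565*6216 = 196208040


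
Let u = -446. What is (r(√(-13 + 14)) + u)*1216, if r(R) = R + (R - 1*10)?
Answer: -552064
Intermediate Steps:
r(R) = -10 + 2*R (r(R) = R + (R - 10) = R + (-10 + R) = -10 + 2*R)
(r(√(-13 + 14)) + u)*1216 = ((-10 + 2*√(-13 + 14)) - 446)*1216 = ((-10 + 2*√1) - 446)*1216 = ((-10 + 2*1) - 446)*1216 = ((-10 + 2) - 446)*1216 = (-8 - 446)*1216 = -454*1216 = -552064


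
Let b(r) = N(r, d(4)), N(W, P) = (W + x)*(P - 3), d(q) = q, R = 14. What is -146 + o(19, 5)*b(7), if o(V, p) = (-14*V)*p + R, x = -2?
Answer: -6726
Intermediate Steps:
N(W, P) = (-3 + P)*(-2 + W) (N(W, P) = (W - 2)*(P - 3) = (-2 + W)*(-3 + P) = (-3 + P)*(-2 + W))
b(r) = -2 + r (b(r) = 6 - 3*r - 2*4 + 4*r = 6 - 3*r - 8 + 4*r = -2 + r)
o(V, p) = 14 - 14*V*p (o(V, p) = (-14*V)*p + 14 = -14*V*p + 14 = 14 - 14*V*p)
-146 + o(19, 5)*b(7) = -146 + (14 - 14*19*5)*(-2 + 7) = -146 + (14 - 1330)*5 = -146 - 1316*5 = -146 - 6580 = -6726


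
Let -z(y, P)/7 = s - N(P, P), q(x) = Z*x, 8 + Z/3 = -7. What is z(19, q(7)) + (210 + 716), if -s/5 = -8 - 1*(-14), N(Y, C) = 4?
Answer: 1164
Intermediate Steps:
Z = -45 (Z = -24 + 3*(-7) = -24 - 21 = -45)
q(x) = -45*x
s = -30 (s = -5*(-8 - 1*(-14)) = -5*(-8 + 14) = -5*6 = -30)
z(y, P) = 238 (z(y, P) = -7*(-30 - 1*4) = -7*(-30 - 4) = -7*(-34) = 238)
z(19, q(7)) + (210 + 716) = 238 + (210 + 716) = 238 + 926 = 1164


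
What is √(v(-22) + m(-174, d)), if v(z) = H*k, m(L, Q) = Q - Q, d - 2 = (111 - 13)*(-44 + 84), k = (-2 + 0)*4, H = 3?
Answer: 2*I*√6 ≈ 4.899*I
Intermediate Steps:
k = -8 (k = -2*4 = -8)
d = 3922 (d = 2 + (111 - 13)*(-44 + 84) = 2 + 98*40 = 2 + 3920 = 3922)
m(L, Q) = 0
v(z) = -24 (v(z) = 3*(-8) = -24)
√(v(-22) + m(-174, d)) = √(-24 + 0) = √(-24) = 2*I*√6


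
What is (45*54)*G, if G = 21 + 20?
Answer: 99630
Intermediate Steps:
G = 41
(45*54)*G = (45*54)*41 = 2430*41 = 99630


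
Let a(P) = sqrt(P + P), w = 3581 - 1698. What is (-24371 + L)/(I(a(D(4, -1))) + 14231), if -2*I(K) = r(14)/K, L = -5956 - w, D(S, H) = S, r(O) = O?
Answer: -523863440/231452977 - 64420*sqrt(2)/231452977 ≈ -2.2638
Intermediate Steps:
w = 1883
a(P) = sqrt(2)*sqrt(P) (a(P) = sqrt(2*P) = sqrt(2)*sqrt(P))
L = -7839 (L = -5956 - 1*1883 = -5956 - 1883 = -7839)
I(K) = -7/K
(-24371 + L)/(I(a(D(4, -1))) + 14231) = (-24371 - 7839)/(-7*sqrt(2)/4 + 14231) = -32210/(-7*sqrt(2)/4 + 14231) = -32210/(14231 - 7*sqrt(2)/4)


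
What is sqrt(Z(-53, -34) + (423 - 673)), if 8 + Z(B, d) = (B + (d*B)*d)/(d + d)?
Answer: sqrt(744209)/34 ≈ 25.373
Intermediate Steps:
Z(B, d) = -8 + (B + B*d**2)/(2*d) (Z(B, d) = -8 + (B + (d*B)*d)/(d + d) = -8 + (B + (B*d)*d)/((2*d)) = -8 + (B + B*d**2)*(1/(2*d)) = -8 + (B + B*d**2)/(2*d))
sqrt(Z(-53, -34) + (423 - 673)) = sqrt((1/2)*(-53 - 34*(-16 - 53*(-34)))/(-34) + (423 - 673)) = sqrt((1/2)*(-1/34)*(-53 - 34*(-16 + 1802)) - 250) = sqrt((1/2)*(-1/34)*(-53 - 34*1786) - 250) = sqrt((1/2)*(-1/34)*(-53 - 60724) - 250) = sqrt((1/2)*(-1/34)*(-60777) - 250) = sqrt(60777/68 - 250) = sqrt(43777/68) = sqrt(744209)/34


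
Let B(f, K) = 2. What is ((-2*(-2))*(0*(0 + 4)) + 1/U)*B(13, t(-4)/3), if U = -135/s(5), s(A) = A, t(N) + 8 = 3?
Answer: -2/27 ≈ -0.074074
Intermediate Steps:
t(N) = -5 (t(N) = -8 + 3 = -5)
U = -27 (U = -135/5 = -135*⅕ = -27)
((-2*(-2))*(0*(0 + 4)) + 1/U)*B(13, t(-4)/3) = ((-2*(-2))*(0*(0 + 4)) + 1/(-27))*2 = (4*(0*4) - 1/27)*2 = (4*0 - 1/27)*2 = (0 - 1/27)*2 = -1/27*2 = -2/27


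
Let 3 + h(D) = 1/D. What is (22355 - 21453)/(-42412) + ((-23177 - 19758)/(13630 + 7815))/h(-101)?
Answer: 8901824533/13824785168 ≈ 0.64390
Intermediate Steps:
h(D) = -3 + 1/D
(22355 - 21453)/(-42412) + ((-23177 - 19758)/(13630 + 7815))/h(-101) = (22355 - 21453)/(-42412) + ((-23177 - 19758)/(13630 + 7815))/(-3 + 1/(-101)) = 902*(-1/42412) + (-42935/21445)/(-3 - 1/101) = -451/21206 + (-42935*1/21445)/(-304/101) = -451/21206 - 8587/4289*(-101/304) = -451/21206 + 867287/1303856 = 8901824533/13824785168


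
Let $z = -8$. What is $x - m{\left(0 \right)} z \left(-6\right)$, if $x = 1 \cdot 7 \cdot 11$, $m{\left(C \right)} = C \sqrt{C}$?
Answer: $77$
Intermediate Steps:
$m{\left(C \right)} = C^{\frac{3}{2}}$
$x = 77$ ($x = 7 \cdot 11 = 77$)
$x - m{\left(0 \right)} z \left(-6\right) = 77 - 0^{\frac{3}{2}} \left(-8\right) \left(-6\right) = 77 - 0 \left(-8\right) \left(-6\right) = 77 - 0 \left(-6\right) = 77 - 0 = 77 + 0 = 77$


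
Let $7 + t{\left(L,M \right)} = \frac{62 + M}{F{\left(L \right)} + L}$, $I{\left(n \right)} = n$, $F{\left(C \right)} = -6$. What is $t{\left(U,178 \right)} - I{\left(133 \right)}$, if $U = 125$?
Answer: $- \frac{16420}{119} \approx -137.98$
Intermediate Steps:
$t{\left(L,M \right)} = -7 + \frac{62 + M}{-6 + L}$
$t{\left(U,178 \right)} - I{\left(133 \right)} = \frac{104 + 178 - 875}{-6 + 125} - 133 = \frac{104 + 178 - 875}{119} - 133 = \frac{1}{119} \left(-593\right) - 133 = - \frac{593}{119} - 133 = - \frac{16420}{119}$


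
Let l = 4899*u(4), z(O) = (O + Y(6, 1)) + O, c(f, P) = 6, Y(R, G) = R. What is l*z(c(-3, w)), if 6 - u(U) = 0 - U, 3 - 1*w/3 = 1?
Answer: 881820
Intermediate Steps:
w = 6 (w = 9 - 3*1 = 9 - 3 = 6)
u(U) = 6 + U (u(U) = 6 - (0 - U) = 6 - (-1)*U = 6 + U)
z(O) = 6 + 2*O (z(O) = (O + 6) + O = (6 + O) + O = 6 + 2*O)
l = 48990 (l = 4899*(6 + 4) = 4899*10 = 48990)
l*z(c(-3, w)) = 48990*(6 + 2*6) = 48990*(6 + 12) = 48990*18 = 881820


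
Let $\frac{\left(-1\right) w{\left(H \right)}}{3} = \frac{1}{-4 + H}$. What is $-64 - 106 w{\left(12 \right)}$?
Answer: $- \frac{97}{4} \approx -24.25$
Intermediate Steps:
$w{\left(H \right)} = - \frac{3}{-4 + H}$
$-64 - 106 w{\left(12 \right)} = -64 - 106 \left(- \frac{3}{-4 + 12}\right) = -64 - 106 \left(- \frac{3}{8}\right) = -64 - 106 \left(\left(-3\right) \frac{1}{8}\right) = -64 - - \frac{159}{4} = -64 + \frac{159}{4} = - \frac{97}{4}$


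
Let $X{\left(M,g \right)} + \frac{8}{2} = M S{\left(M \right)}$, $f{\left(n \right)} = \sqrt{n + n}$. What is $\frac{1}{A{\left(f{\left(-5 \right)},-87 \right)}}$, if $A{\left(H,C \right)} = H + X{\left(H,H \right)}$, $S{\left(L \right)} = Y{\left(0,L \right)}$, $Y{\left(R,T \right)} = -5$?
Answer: $\frac{i}{4 \left(\sqrt{10} - i\right)} \approx -0.022727 + 0.07187 i$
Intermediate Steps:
$S{\left(L \right)} = -5$
$f{\left(n \right)} = \sqrt{2} \sqrt{n}$ ($f{\left(n \right)} = \sqrt{2 n} = \sqrt{2} \sqrt{n}$)
$X{\left(M,g \right)} = -4 - 5 M$ ($X{\left(M,g \right)} = -4 + M \left(-5\right) = -4 - 5 M$)
$A{\left(H,C \right)} = -4 - 4 H$ ($A{\left(H,C \right)} = H - \left(4 + 5 H\right) = -4 - 4 H$)
$\frac{1}{A{\left(f{\left(-5 \right)},-87 \right)}} = \frac{1}{-4 - 4 \sqrt{2} \sqrt{-5}} = \frac{1}{-4 - 4 \sqrt{2} i \sqrt{5}} = \frac{1}{-4 - 4 i \sqrt{10}}$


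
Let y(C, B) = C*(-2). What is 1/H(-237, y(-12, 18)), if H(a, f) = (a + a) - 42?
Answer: -1/516 ≈ -0.0019380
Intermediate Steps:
y(C, B) = -2*C
H(a, f) = -42 + 2*a (H(a, f) = 2*a - 42 = -42 + 2*a)
1/H(-237, y(-12, 18)) = 1/(-42 + 2*(-237)) = 1/(-42 - 474) = 1/(-516) = -1/516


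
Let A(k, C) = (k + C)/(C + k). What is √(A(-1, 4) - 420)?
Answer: I*√419 ≈ 20.469*I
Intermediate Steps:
A(k, C) = 1 (A(k, C) = (C + k)/(C + k) = 1)
√(A(-1, 4) - 420) = √(1 - 420) = √(-419) = I*√419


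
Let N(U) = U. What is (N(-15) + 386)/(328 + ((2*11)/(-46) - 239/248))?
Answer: 2116184/1862687 ≈ 1.1361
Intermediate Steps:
(N(-15) + 386)/(328 + ((2*11)/(-46) - 239/248)) = (-15 + 386)/(328 + ((2*11)/(-46) - 239/248)) = 371/(328 + (22*(-1/46) - 239*1/248)) = 371/(328 + (-11/23 - 239/248)) = 371/(328 - 8225/5704) = 371/(1862687/5704) = 371*(5704/1862687) = 2116184/1862687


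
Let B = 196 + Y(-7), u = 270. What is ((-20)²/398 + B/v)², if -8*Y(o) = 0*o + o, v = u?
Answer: 274399225/91240704 ≈ 3.0074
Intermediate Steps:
v = 270
Y(o) = -o/8 (Y(o) = -(0*o + o)/8 = -(0 + o)/8 = -o/8)
B = 1575/8 (B = 196 - ⅛*(-7) = 196 + 7/8 = 1575/8 ≈ 196.88)
((-20)²/398 + B/v)² = ((-20)²/398 + (1575/8)/270)² = (400*(1/398) + (1575/8)*(1/270))² = (200/199 + 35/48)² = (16565/9552)² = 274399225/91240704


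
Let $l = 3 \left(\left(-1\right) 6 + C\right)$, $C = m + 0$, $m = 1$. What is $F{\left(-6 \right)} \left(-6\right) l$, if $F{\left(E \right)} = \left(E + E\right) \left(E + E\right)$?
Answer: $12960$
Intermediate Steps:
$C = 1$ ($C = 1 + 0 = 1$)
$F{\left(E \right)} = 4 E^{2}$ ($F{\left(E \right)} = 2 E 2 E = 4 E^{2}$)
$l = -15$ ($l = 3 \left(\left(-1\right) 6 + 1\right) = 3 \left(-6 + 1\right) = 3 \left(-5\right) = -15$)
$F{\left(-6 \right)} \left(-6\right) l = 4 \left(-6\right)^{2} \left(-6\right) \left(-15\right) = 4 \cdot 36 \left(-6\right) \left(-15\right) = 144 \left(-6\right) \left(-15\right) = \left(-864\right) \left(-15\right) = 12960$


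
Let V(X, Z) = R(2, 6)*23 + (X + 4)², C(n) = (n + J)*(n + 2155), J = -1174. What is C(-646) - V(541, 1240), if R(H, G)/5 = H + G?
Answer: -3044325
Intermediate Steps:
R(H, G) = 5*G + 5*H (R(H, G) = 5*(H + G) = 5*(G + H) = 5*G + 5*H)
C(n) = (-1174 + n)*(2155 + n) (C(n) = (n - 1174)*(n + 2155) = (-1174 + n)*(2155 + n))
V(X, Z) = 920 + (4 + X)² (V(X, Z) = (5*6 + 5*2)*23 + (X + 4)² = (30 + 10)*23 + (4 + X)² = 40*23 + (4 + X)² = 920 + (4 + X)²)
C(-646) - V(541, 1240) = (-2529970 + (-646)² + 981*(-646)) - (920 + (4 + 541)²) = (-2529970 + 417316 - 633726) - (920 + 545²) = -2746380 - (920 + 297025) = -2746380 - 1*297945 = -2746380 - 297945 = -3044325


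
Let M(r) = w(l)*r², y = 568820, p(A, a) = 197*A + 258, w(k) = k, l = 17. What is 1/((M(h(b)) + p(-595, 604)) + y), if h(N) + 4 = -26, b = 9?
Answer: 1/467163 ≈ 2.1406e-6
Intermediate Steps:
p(A, a) = 258 + 197*A
h(N) = -30 (h(N) = -4 - 26 = -30)
M(r) = 17*r²
1/((M(h(b)) + p(-595, 604)) + y) = 1/((17*(-30)² + (258 + 197*(-595))) + 568820) = 1/((17*900 + (258 - 117215)) + 568820) = 1/((15300 - 116957) + 568820) = 1/(-101657 + 568820) = 1/467163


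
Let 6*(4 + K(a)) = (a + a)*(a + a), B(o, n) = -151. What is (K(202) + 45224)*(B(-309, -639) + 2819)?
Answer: 579671024/3 ≈ 1.9322e+8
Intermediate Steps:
K(a) = -4 + 2*a²/3 (K(a) = -4 + ((a + a)*(a + a))/6 = -4 + ((2*a)*(2*a))/6 = -4 + (4*a²)/6 = -4 + 2*a²/3)
(K(202) + 45224)*(B(-309, -639) + 2819) = ((-4 + (⅔)*202²) + 45224)*(-151 + 2819) = ((-4 + (⅔)*40804) + 45224)*2668 = ((-4 + 81608/3) + 45224)*2668 = (81596/3 + 45224)*2668 = (217268/3)*2668 = 579671024/3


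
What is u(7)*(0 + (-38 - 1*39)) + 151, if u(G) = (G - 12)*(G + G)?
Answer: 5541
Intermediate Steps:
u(G) = 2*G*(-12 + G) (u(G) = (-12 + G)*(2*G) = 2*G*(-12 + G))
u(7)*(0 + (-38 - 1*39)) + 151 = (2*7*(-12 + 7))*(0 + (-38 - 1*39)) + 151 = (2*7*(-5))*(0 + (-38 - 39)) + 151 = -70*(0 - 77) + 151 = -70*(-77) + 151 = 5390 + 151 = 5541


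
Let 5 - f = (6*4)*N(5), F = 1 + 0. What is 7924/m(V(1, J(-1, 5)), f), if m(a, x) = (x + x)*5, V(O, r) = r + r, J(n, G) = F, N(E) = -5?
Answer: 3962/625 ≈ 6.3392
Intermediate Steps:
F = 1
J(n, G) = 1
V(O, r) = 2*r
f = 125 (f = 5 - 6*4*(-5) = 5 - 24*(-5) = 5 - 1*(-120) = 5 + 120 = 125)
m(a, x) = 10*x (m(a, x) = (2*x)*5 = 10*x)
7924/m(V(1, J(-1, 5)), f) = 7924/((10*125)) = 7924/1250 = 7924*(1/1250) = 3962/625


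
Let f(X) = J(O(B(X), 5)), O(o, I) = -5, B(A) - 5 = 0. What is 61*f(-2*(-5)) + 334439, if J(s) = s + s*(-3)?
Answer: 335049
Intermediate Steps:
B(A) = 5 (B(A) = 5 + 0 = 5)
J(s) = -2*s (J(s) = s - 3*s = -2*s)
f(X) = 10 (f(X) = -2*(-5) = 10)
61*f(-2*(-5)) + 334439 = 61*10 + 334439 = 610 + 334439 = 335049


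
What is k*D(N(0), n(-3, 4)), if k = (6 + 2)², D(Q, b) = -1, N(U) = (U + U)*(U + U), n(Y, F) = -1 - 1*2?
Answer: -64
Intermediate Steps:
n(Y, F) = -3 (n(Y, F) = -1 - 2 = -3)
N(U) = 4*U² (N(U) = (2*U)*(2*U) = 4*U²)
k = 64 (k = 8² = 64)
k*D(N(0), n(-3, 4)) = 64*(-1) = -64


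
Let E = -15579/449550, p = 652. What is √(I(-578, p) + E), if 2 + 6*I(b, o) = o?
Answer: √133434802/1110 ≈ 10.407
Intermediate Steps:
I(b, o) = -⅓ + o/6
E = -577/16650 (E = -15579*1/449550 = -577/16650 ≈ -0.034655)
√(I(-578, p) + E) = √((-⅓ + (⅙)*652) - 577/16650) = √((-⅓ + 326/3) - 577/16650) = √(325/3 - 577/16650) = √(1803173/16650) = √133434802/1110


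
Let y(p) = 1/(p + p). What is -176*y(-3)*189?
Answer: 5544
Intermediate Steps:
y(p) = 1/(2*p)
-176*y(-3)*189 = -88/(-3)*189 = -88*(-1)/3*189 = -176*(-⅙)*189 = (88/3)*189 = 5544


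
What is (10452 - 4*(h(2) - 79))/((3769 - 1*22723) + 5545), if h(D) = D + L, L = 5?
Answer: -10740/13409 ≈ -0.80095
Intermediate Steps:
h(D) = 5 + D (h(D) = D + 5 = 5 + D)
(10452 - 4*(h(2) - 79))/((3769 - 1*22723) + 5545) = (10452 - 4*((5 + 2) - 79))/((3769 - 1*22723) + 5545) = (10452 - 4*(7 - 79))/((3769 - 22723) + 5545) = (10452 - 4*(-72))/(-18954 + 5545) = (10452 + 288)/(-13409) = 10740*(-1/13409) = -10740/13409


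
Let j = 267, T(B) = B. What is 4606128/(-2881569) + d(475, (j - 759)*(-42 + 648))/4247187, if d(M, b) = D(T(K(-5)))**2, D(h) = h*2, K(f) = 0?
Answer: -1535376/960523 ≈ -1.5985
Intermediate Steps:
D(h) = 2*h
d(M, b) = 0 (d(M, b) = (2*0)**2 = 0**2 = 0)
4606128/(-2881569) + d(475, (j - 759)*(-42 + 648))/4247187 = 4606128/(-2881569) + 0/4247187 = 4606128*(-1/2881569) + 0*(1/4247187) = -1535376/960523 + 0 = -1535376/960523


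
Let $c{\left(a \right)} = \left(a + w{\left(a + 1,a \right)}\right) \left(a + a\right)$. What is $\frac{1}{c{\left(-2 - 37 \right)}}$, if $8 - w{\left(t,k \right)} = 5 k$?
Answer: $- \frac{1}{12792} \approx -7.8174 \cdot 10^{-5}$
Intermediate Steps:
$w{\left(t,k \right)} = 8 - 5 k$
$c{\left(a \right)} = 2 a \left(8 - 4 a\right)$ ($c{\left(a \right)} = \left(a - \left(-8 + 5 a\right)\right) \left(a + a\right) = \left(8 - 4 a\right) 2 a = 2 a \left(8 - 4 a\right)$)
$\frac{1}{c{\left(-2 - 37 \right)}} = \frac{1}{8 \left(-2 - 37\right) \left(2 - \left(-2 - 37\right)\right)} = \frac{1}{8 \left(-39\right) \left(2 - -39\right)} = \frac{1}{8 \left(-39\right) \left(2 + 39\right)} = \frac{1}{8 \left(-39\right) 41} = \frac{1}{-12792} = - \frac{1}{12792}$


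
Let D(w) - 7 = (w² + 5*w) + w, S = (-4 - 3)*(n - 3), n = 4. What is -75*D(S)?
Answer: -1050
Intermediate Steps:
S = -7 (S = (-4 - 3)*(4 - 3) = -7*1 = -7)
D(w) = 7 + w² + 6*w (D(w) = 7 + ((w² + 5*w) + w) = 7 + (w² + 6*w) = 7 + w² + 6*w)
-75*D(S) = -75*(7 + (-7)² + 6*(-7)) = -75*(7 + 49 - 42) = -75*14 = -1050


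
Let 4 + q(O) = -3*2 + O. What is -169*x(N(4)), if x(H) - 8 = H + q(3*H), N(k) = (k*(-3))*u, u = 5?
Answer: 40898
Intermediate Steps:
q(O) = -10 + O (q(O) = -4 + (-3*2 + O) = -4 + (-6 + O) = -10 + O)
N(k) = -15*k (N(k) = (k*(-3))*5 = -3*k*5 = -15*k)
x(H) = -2 + 4*H (x(H) = 8 + (H + (-10 + 3*H)) = 8 + (-10 + 4*H) = -2 + 4*H)
-169*x(N(4)) = -169*(-2 + 4*(-15*4)) = -169*(-2 + 4*(-60)) = -169*(-2 - 240) = -169*(-242) = 40898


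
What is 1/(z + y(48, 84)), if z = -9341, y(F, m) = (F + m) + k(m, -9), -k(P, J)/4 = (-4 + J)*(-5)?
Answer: -1/9469 ≈ -0.00010561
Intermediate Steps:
k(P, J) = -80 + 20*J (k(P, J) = -4*(-4 + J)*(-5) = -4*(20 - 5*J) = -80 + 20*J)
y(F, m) = -260 + F + m (y(F, m) = (F + m) + (-80 + 20*(-9)) = (F + m) + (-80 - 180) = (F + m) - 260 = -260 + F + m)
1/(z + y(48, 84)) = 1/(-9341 + (-260 + 48 + 84)) = 1/(-9341 - 128) = 1/(-9469) = -1/9469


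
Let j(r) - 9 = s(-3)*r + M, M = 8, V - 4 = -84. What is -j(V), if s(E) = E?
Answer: -257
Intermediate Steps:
V = -80 (V = 4 - 84 = -80)
j(r) = 17 - 3*r (j(r) = 9 + (-3*r + 8) = 9 + (8 - 3*r) = 17 - 3*r)
-j(V) = -(17 - 3*(-80)) = -(17 + 240) = -1*257 = -257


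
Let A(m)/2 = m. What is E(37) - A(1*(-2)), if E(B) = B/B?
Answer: 5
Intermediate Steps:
E(B) = 1
A(m) = 2*m
E(37) - A(1*(-2)) = 1 - 2*1*(-2) = 1 - 2*(-2) = 1 - 1*(-4) = 1 + 4 = 5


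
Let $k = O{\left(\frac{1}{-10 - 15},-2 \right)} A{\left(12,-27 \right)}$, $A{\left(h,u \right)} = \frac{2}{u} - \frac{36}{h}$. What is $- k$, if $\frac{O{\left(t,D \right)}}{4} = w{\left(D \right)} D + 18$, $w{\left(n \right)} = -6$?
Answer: $\frac{3320}{9} \approx 368.89$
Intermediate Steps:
$A{\left(h,u \right)} = - \frac{36}{h} + \frac{2}{u}$
$O{\left(t,D \right)} = 72 - 24 D$ ($O{\left(t,D \right)} = 4 \left(- 6 D + 18\right) = 4 \left(18 - 6 D\right) = 72 - 24 D$)
$k = - \frac{3320}{9}$ ($k = \left(72 - -48\right) \left(- \frac{36}{12} + \frac{2}{-27}\right) = \left(72 + 48\right) \left(\left(-36\right) \frac{1}{12} + 2 \left(- \frac{1}{27}\right)\right) = 120 \left(-3 - \frac{2}{27}\right) = 120 \left(- \frac{83}{27}\right) = - \frac{3320}{9} \approx -368.89$)
$- k = \left(-1\right) \left(- \frac{3320}{9}\right) = \frac{3320}{9}$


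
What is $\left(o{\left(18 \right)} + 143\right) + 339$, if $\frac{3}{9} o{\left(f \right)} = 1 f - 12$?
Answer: $500$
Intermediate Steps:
$o{\left(f \right)} = -36 + 3 f$ ($o{\left(f \right)} = 3 \left(1 f - 12\right) = 3 \left(f - 12\right) = 3 \left(-12 + f\right) = -36 + 3 f$)
$\left(o{\left(18 \right)} + 143\right) + 339 = \left(\left(-36 + 3 \cdot 18\right) + 143\right) + 339 = \left(\left(-36 + 54\right) + 143\right) + 339 = \left(18 + 143\right) + 339 = 161 + 339 = 500$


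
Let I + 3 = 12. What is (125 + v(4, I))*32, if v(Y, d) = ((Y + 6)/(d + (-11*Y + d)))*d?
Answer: 50560/13 ≈ 3889.2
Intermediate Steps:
I = 9 (I = -3 + 12 = 9)
v(Y, d) = d*(6 + Y)/(-11*Y + 2*d) (v(Y, d) = ((6 + Y)/(d + (d - 11*Y)))*d = ((6 + Y)/(-11*Y + 2*d))*d = d*(6 + Y)/(-11*Y + 2*d))
(125 + v(4, I))*32 = (125 + 9*(6 + 4)/(-11*4 + 2*9))*32 = (125 + 9*10/(-44 + 18))*32 = (125 + 9*10/(-26))*32 = (125 + 9*(-1/26)*10)*32 = (125 - 45/13)*32 = (1580/13)*32 = 50560/13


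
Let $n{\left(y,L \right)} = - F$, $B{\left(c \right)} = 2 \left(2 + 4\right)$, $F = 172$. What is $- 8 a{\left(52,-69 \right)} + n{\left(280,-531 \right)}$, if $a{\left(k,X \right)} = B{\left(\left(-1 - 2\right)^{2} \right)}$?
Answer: $-268$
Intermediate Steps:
$B{\left(c \right)} = 12$ ($B{\left(c \right)} = 2 \cdot 6 = 12$)
$a{\left(k,X \right)} = 12$
$n{\left(y,L \right)} = -172$ ($n{\left(y,L \right)} = \left(-1\right) 172 = -172$)
$- 8 a{\left(52,-69 \right)} + n{\left(280,-531 \right)} = \left(-8\right) 12 - 172 = -96 - 172 = -268$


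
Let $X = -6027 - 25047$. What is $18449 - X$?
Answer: $49523$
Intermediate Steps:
$X = -31074$
$18449 - X = 18449 - -31074 = 18449 + 31074 = 49523$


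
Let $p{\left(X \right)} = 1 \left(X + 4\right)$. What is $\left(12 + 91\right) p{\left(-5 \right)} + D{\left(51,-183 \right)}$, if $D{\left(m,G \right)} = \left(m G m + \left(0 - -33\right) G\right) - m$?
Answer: $-482176$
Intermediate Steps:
$p{\left(X \right)} = 4 + X$ ($p{\left(X \right)} = 1 \left(4 + X\right) = 4 + X$)
$D{\left(m,G \right)} = - m + 33 G + G m^{2}$ ($D{\left(m,G \right)} = \left(G m m + \left(0 + 33\right) G\right) - m = \left(G m^{2} + 33 G\right) - m = \left(33 G + G m^{2}\right) - m = - m + 33 G + G m^{2}$)
$\left(12 + 91\right) p{\left(-5 \right)} + D{\left(51,-183 \right)} = \left(12 + 91\right) \left(4 - 5\right) - \left(6090 + 475983\right) = 103 \left(-1\right) - 482073 = -103 - 482073 = -482176$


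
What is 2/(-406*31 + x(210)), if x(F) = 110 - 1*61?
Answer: -2/12537 ≈ -0.00015953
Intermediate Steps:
x(F) = 49 (x(F) = 110 - 61 = 49)
2/(-406*31 + x(210)) = 2/(-406*31 + 49) = 2/(-12586 + 49) = 2/(-12537) = -1/12537*2 = -2/12537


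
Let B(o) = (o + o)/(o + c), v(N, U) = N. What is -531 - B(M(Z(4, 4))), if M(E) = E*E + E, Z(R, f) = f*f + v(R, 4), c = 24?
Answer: -19717/37 ≈ -532.89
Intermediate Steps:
Z(R, f) = R + f² (Z(R, f) = f*f + R = f² + R = R + f²)
M(E) = E + E² (M(E) = E² + E = E + E²)
B(o) = 2*o/(24 + o) (B(o) = (o + o)/(o + 24) = (2*o)/(24 + o) = 2*o/(24 + o))
-531 - B(M(Z(4, 4))) = -531 - 2*(4 + 4²)*(1 + (4 + 4²))/(24 + (4 + 4²)*(1 + (4 + 4²))) = -531 - 2*(4 + 16)*(1 + (4 + 16))/(24 + (4 + 16)*(1 + (4 + 16))) = -531 - 2*20*(1 + 20)/(24 + 20*(1 + 20)) = -531 - 2*20*21/(24 + 20*21) = -531 - 2*420/(24 + 420) = -531 - 2*420/444 = -531 - 1*70/37 = -531 - 70/37 = -19717/37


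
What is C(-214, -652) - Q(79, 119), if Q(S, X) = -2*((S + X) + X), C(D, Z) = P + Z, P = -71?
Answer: -89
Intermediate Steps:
C(D, Z) = -71 + Z
Q(S, X) = -4*X - 2*S (Q(S, X) = -2*(S + 2*X) = -4*X - 2*S)
C(-214, -652) - Q(79, 119) = (-71 - 652) - (-4*119 - 2*79) = -723 - (-476 - 158) = -723 - 1*(-634) = -723 + 634 = -89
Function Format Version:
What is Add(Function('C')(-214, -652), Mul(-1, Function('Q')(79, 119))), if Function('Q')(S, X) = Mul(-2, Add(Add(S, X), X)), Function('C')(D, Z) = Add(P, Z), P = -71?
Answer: -89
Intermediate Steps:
Function('C')(D, Z) = Add(-71, Z)
Function('Q')(S, X) = Add(Mul(-4, X), Mul(-2, S)) (Function('Q')(S, X) = Mul(-2, Add(S, Mul(2, X))) = Add(Mul(-4, X), Mul(-2, S)))
Add(Function('C')(-214, -652), Mul(-1, Function('Q')(79, 119))) = Add(Add(-71, -652), Mul(-1, Add(Mul(-4, 119), Mul(-2, 79)))) = Add(-723, Mul(-1, Add(-476, -158))) = Add(-723, Mul(-1, -634)) = Add(-723, 634) = -89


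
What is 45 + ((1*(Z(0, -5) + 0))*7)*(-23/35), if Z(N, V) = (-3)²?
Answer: 18/5 ≈ 3.6000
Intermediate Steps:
Z(N, V) = 9
45 + ((1*(Z(0, -5) + 0))*7)*(-23/35) = 45 + ((1*(9 + 0))*7)*(-23/35) = 45 + ((1*9)*7)*(-23*1/35) = 45 + (9*7)*(-23/35) = 45 + 63*(-23/35) = 45 - 207/5 = 18/5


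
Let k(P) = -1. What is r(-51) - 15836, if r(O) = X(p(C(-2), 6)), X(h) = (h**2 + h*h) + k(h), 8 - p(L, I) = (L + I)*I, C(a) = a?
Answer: -15325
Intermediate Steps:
p(L, I) = 8 - I*(I + L) (p(L, I) = 8 - (L + I)*I = 8 - (I + L)*I = 8 - I*(I + L))
X(h) = -1 + 2*h**2 (X(h) = (h**2 + h*h) - 1 = (h**2 + h**2) - 1 = 2*h**2 - 1 = -1 + 2*h**2)
r(O) = 511 (r(O) = -1 + 2*(8 - 1*6**2 - 1*6*(-2))**2 = -1 + 2*(8 - 1*36 + 12)**2 = -1 + 2*(8 - 36 + 12)**2 = -1 + 2*(-16)**2 = -1 + 2*256 = -1 + 512 = 511)
r(-51) - 15836 = 511 - 15836 = -15325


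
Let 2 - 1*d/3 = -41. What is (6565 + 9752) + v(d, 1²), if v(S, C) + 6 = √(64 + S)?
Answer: 16311 + √193 ≈ 16325.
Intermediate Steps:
d = 129 (d = 6 - 3*(-41) = 6 + 123 = 129)
v(S, C) = -6 + √(64 + S)
(6565 + 9752) + v(d, 1²) = (6565 + 9752) + (-6 + √(64 + 129)) = 16317 + (-6 + √193) = 16311 + √193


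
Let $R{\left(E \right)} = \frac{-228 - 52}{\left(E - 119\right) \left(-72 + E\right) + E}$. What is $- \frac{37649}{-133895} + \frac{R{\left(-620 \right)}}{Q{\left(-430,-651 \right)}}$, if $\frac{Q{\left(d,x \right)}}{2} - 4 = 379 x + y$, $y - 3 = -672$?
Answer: $\frac{169905821278411}{604253495456280} \approx 0.28118$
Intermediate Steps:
$y = -669$ ($y = 3 - 672 = -669$)
$Q{\left(d,x \right)} = -1330 + 758 x$ ($Q{\left(d,x \right)} = 8 + 2 \left(379 x - 669\right) = 8 + 2 \left(-669 + 379 x\right) = 8 + \left(-1338 + 758 x\right) = -1330 + 758 x$)
$R{\left(E \right)} = - \frac{280}{E + \left(-119 + E\right) \left(-72 + E\right)}$ ($R{\left(E \right)} = - \frac{280}{\left(-119 + E\right) \left(-72 + E\right) + E} = - \frac{280}{E + \left(-119 + E\right) \left(-72 + E\right)}$)
$- \frac{37649}{-133895} + \frac{R{\left(-620 \right)}}{Q{\left(-430,-651 \right)}} = - \frac{37649}{-133895} + \frac{\left(-280\right) \frac{1}{8568 + \left(-620\right)^{2} - -117800}}{-1330 + 758 \left(-651\right)} = \left(-37649\right) \left(- \frac{1}{133895}\right) + \frac{\left(-280\right) \frac{1}{8568 + 384400 + 117800}}{-1330 - 493458} = \frac{37649}{133895} + \frac{\left(-280\right) \frac{1}{510768}}{-494788} = \frac{37649}{133895} + \left(-280\right) \frac{1}{510768} \left(- \frac{1}{494788}\right) = \frac{37649}{133895} - - \frac{5}{4512890664} = \frac{37649}{133895} + \frac{5}{4512890664} = \frac{169905821278411}{604253495456280}$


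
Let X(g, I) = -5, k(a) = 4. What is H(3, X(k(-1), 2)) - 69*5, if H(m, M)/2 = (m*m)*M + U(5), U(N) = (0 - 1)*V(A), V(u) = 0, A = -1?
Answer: -435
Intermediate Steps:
U(N) = 0 (U(N) = (0 - 1)*0 = -1*0 = 0)
H(m, M) = 2*M*m**2 (H(m, M) = 2*((m*m)*M + 0) = 2*(m**2*M + 0) = 2*(M*m**2 + 0) = 2*(M*m**2) = 2*M*m**2)
H(3, X(k(-1), 2)) - 69*5 = 2*(-5)*3**2 - 69*5 = 2*(-5)*9 - 345 = -90 - 345 = -435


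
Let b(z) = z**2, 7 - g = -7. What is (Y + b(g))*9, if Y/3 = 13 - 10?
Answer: 1845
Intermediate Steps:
g = 14 (g = 7 - 1*(-7) = 7 + 7 = 14)
Y = 9 (Y = 3*(13 - 10) = 3*3 = 9)
(Y + b(g))*9 = (9 + 14**2)*9 = (9 + 196)*9 = 205*9 = 1845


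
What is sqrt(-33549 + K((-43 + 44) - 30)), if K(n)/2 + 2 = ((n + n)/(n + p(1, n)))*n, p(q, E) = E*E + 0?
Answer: I*sqrt(1643894)/7 ≈ 183.16*I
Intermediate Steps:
p(q, E) = E**2 (p(q, E) = E**2 + 0 = E**2)
K(n) = -4 + 4*n**2/(n + n**2) (K(n) = -4 + 2*(((n + n)/(n + n**2))*n) = -4 + 2*(((2*n)/(n + n**2))*n) = -4 + 2*((2*n/(n + n**2))*n) = -4 + 2*(2*n**2/(n + n**2)) = -4 + 4*n**2/(n + n**2))
sqrt(-33549 + K((-43 + 44) - 30)) = sqrt(-33549 - 4/(1 + ((-43 + 44) - 30))) = sqrt(-33549 - 4/(1 + (1 - 30))) = sqrt(-33549 - 4/(1 - 29)) = sqrt(-33549 - 4/(-28)) = sqrt(-33549 - 4*(-1/28)) = sqrt(-33549 + 1/7) = sqrt(-234842/7) = I*sqrt(1643894)/7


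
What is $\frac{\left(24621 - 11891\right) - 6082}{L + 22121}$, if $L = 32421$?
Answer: $\frac{3324}{27271} \approx 0.12189$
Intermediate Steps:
$\frac{\left(24621 - 11891\right) - 6082}{L + 22121} = \frac{\left(24621 - 11891\right) - 6082}{32421 + 22121} = \frac{12730 - 6082}{54542} = 6648 \cdot \frac{1}{54542} = \frac{3324}{27271}$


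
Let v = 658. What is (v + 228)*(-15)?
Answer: -13290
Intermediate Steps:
(v + 228)*(-15) = (658 + 228)*(-15) = 886*(-15) = -13290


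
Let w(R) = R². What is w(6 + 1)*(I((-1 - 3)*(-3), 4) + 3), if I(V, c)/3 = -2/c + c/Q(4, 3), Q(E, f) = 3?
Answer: 539/2 ≈ 269.50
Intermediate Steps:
I(V, c) = c - 6/c (I(V, c) = 3*(-2/c + c/3) = c - 6/c)
w(6 + 1)*(I((-1 - 3)*(-3), 4) + 3) = (6 + 1)²*((4 - 6/4) + 3) = 7²*((4 - 6*¼) + 3) = 49*((4 - 3/2) + 3) = 49*(5/2 + 3) = 49*(11/2) = 539/2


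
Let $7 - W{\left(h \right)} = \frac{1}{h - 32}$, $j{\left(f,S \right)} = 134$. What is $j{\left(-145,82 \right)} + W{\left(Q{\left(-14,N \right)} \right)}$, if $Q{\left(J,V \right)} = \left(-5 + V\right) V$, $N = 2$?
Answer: $\frac{5359}{38} \approx 141.03$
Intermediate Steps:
$Q{\left(J,V \right)} = V \left(-5 + V\right)$
$W{\left(h \right)} = 7 - \frac{1}{-32 + h}$ ($W{\left(h \right)} = 7 - \frac{1}{h - 32} = 7 - \frac{1}{-32 + h}$)
$j{\left(-145,82 \right)} + W{\left(Q{\left(-14,N \right)} \right)} = 134 + \frac{-225 + 7 \cdot 2 \left(-5 + 2\right)}{-32 + 2 \left(-5 + 2\right)} = 134 + \frac{-225 + 7 \cdot 2 \left(-3\right)}{-32 + 2 \left(-3\right)} = 134 + \frac{-225 + 7 \left(-6\right)}{-32 - 6} = 134 + \frac{-225 - 42}{-38} = 134 - - \frac{267}{38} = 134 + \frac{267}{38} = \frac{5359}{38}$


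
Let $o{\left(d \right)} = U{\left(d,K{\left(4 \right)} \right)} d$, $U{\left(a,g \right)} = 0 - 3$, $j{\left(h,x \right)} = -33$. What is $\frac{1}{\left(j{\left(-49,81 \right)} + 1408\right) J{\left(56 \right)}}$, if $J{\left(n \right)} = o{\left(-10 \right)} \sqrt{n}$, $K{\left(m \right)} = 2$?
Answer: $\frac{\sqrt{14}}{1155000} \approx 3.2395 \cdot 10^{-6}$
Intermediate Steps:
$U{\left(a,g \right)} = -3$
$o{\left(d \right)} = - 3 d$
$J{\left(n \right)} = 30 \sqrt{n}$ ($J{\left(n \right)} = \left(-3\right) \left(-10\right) \sqrt{n} = 30 \sqrt{n}$)
$\frac{1}{\left(j{\left(-49,81 \right)} + 1408\right) J{\left(56 \right)}} = \frac{1}{\left(-33 + 1408\right) 30 \sqrt{56}} = \frac{1}{1375 \cdot 30 \cdot 2 \sqrt{14}} = \frac{1}{1375 \cdot 60 \sqrt{14}} = \frac{\frac{1}{840} \sqrt{14}}{1375} = \frac{\sqrt{14}}{1155000}$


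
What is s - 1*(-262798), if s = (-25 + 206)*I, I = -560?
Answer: 161438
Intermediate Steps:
s = -101360 (s = (-25 + 206)*(-560) = 181*(-560) = -101360)
s - 1*(-262798) = -101360 - 1*(-262798) = -101360 + 262798 = 161438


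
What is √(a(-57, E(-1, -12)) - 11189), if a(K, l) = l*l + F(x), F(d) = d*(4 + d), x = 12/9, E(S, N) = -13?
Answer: 2*I*√24779/3 ≈ 104.94*I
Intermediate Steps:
x = 4/3 (x = 12*(⅑) = 4/3 ≈ 1.3333)
a(K, l) = 64/9 + l² (a(K, l) = l*l + 4*(4 + 4/3)/3 = l² + (4/3)*(16/3) = l² + 64/9 = 64/9 + l²)
√(a(-57, E(-1, -12)) - 11189) = √((64/9 + (-13)²) - 11189) = √((64/9 + 169) - 11189) = √(1585/9 - 11189) = √(-99116/9) = 2*I*√24779/3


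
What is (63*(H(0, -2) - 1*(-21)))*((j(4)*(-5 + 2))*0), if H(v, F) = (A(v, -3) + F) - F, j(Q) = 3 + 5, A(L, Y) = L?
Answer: 0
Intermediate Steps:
j(Q) = 8
H(v, F) = v (H(v, F) = (v + F) - F = (F + v) - F = v)
(63*(H(0, -2) - 1*(-21)))*((j(4)*(-5 + 2))*0) = (63*(0 - 1*(-21)))*((8*(-5 + 2))*0) = (63*(0 + 21))*((8*(-3))*0) = (63*21)*(-24*0) = 1323*0 = 0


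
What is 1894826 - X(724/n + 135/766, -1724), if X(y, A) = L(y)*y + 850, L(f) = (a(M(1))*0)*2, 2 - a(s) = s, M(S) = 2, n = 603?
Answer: 1893976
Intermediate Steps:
a(s) = 2 - s
L(f) = 0 (L(f) = ((2 - 1*2)*0)*2 = ((2 - 2)*0)*2 = (0*0)*2 = 0*2 = 0)
X(y, A) = 850 (X(y, A) = 0*y + 850 = 0 + 850 = 850)
1894826 - X(724/n + 135/766, -1724) = 1894826 - 1*850 = 1894826 - 850 = 1893976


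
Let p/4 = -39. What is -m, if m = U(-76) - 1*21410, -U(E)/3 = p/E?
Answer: 406907/19 ≈ 21416.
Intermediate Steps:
p = -156 (p = 4*(-39) = -156)
U(E) = 468/E (U(E) = -(-468)/E = 468/E)
m = -406907/19 (m = 468/(-76) - 1*21410 = 468*(-1/76) - 21410 = -117/19 - 21410 = -406907/19 ≈ -21416.)
-m = -1*(-406907/19) = 406907/19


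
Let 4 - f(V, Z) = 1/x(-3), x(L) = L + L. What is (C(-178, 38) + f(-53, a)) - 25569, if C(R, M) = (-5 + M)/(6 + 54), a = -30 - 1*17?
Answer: -1533857/60 ≈ -25564.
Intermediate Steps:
a = -47 (a = -30 - 17 = -47)
x(L) = 2*L
f(V, Z) = 25/6 (f(V, Z) = 4 - 1/(2*(-3)) = 4 - 1/(-6) = 4 - 1*(-1/6) = 4 + 1/6 = 25/6)
C(R, M) = -1/12 + M/60 (C(R, M) = (-5 + M)/60 = (-5 + M)*(1/60) = -1/12 + M/60)
(C(-178, 38) + f(-53, a)) - 25569 = ((-1/12 + (1/60)*38) + 25/6) - 25569 = ((-1/12 + 19/30) + 25/6) - 25569 = (11/20 + 25/6) - 25569 = 283/60 - 25569 = -1533857/60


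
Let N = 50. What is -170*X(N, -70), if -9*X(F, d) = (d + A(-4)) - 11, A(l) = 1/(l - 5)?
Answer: -124100/81 ≈ -1532.1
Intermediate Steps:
A(l) = 1/(-5 + l)
X(F, d) = 100/81 - d/9 (X(F, d) = -((d + 1/(-5 - 4)) - 11)/9 = -((d + 1/(-9)) - 11)/9 = -((d - ⅑) - 11)/9 = -((-⅑ + d) - 11)/9 = -(-100/9 + d)/9 = 100/81 - d/9)
-170*X(N, -70) = -170*(100/81 - ⅑*(-70)) = -170*(100/81 + 70/9) = -170*730/81 = -124100/81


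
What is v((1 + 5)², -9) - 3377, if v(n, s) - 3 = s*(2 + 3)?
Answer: -3419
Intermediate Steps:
v(n, s) = 3 + 5*s (v(n, s) = 3 + s*(2 + 3) = 3 + s*5 = 3 + 5*s)
v((1 + 5)², -9) - 3377 = (3 + 5*(-9)) - 3377 = (3 - 45) - 3377 = -42 - 3377 = -3419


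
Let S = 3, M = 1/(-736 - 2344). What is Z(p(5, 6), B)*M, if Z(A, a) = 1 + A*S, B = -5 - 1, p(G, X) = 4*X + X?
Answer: -13/440 ≈ -0.029545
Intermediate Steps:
p(G, X) = 5*X
M = -1/3080 (M = 1/(-3080) = -1/3080 ≈ -0.00032468)
B = -6
Z(A, a) = 1 + 3*A (Z(A, a) = 1 + A*3 = 1 + 3*A)
Z(p(5, 6), B)*M = (1 + 3*(5*6))*(-1/3080) = (1 + 3*30)*(-1/3080) = (1 + 90)*(-1/3080) = 91*(-1/3080) = -13/440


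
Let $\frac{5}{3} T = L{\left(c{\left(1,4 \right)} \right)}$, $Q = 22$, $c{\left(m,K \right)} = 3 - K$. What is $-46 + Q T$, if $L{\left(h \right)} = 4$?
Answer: $\frac{34}{5} \approx 6.8$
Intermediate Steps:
$T = \frac{12}{5}$ ($T = \frac{3}{5} \cdot 4 = \frac{12}{5} \approx 2.4$)
$-46 + Q T = -46 + 22 \cdot \frac{12}{5} = -46 + \frac{264}{5} = \frac{34}{5}$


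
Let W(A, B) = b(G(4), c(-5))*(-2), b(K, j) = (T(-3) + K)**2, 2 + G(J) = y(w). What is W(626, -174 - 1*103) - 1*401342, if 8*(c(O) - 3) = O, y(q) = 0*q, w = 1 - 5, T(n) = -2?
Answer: -401374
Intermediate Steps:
w = -4
y(q) = 0
c(O) = 3 + O/8
G(J) = -2 (G(J) = -2 + 0 = -2)
b(K, j) = (-2 + K)**2
W(A, B) = -32 (W(A, B) = (-2 - 2)**2*(-2) = (-4)**2*(-2) = 16*(-2) = -32)
W(626, -174 - 1*103) - 1*401342 = -32 - 1*401342 = -32 - 401342 = -401374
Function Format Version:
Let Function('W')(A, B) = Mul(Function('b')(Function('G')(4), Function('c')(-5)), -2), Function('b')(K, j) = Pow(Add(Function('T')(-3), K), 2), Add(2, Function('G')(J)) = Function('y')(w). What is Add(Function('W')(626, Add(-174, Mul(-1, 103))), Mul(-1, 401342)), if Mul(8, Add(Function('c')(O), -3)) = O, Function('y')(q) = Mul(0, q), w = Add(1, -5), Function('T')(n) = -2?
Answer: -401374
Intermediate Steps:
w = -4
Function('y')(q) = 0
Function('c')(O) = Add(3, Mul(Rational(1, 8), O))
Function('G')(J) = -2 (Function('G')(J) = Add(-2, 0) = -2)
Function('b')(K, j) = Pow(Add(-2, K), 2)
Function('W')(A, B) = -32 (Function('W')(A, B) = Mul(Pow(Add(-2, -2), 2), -2) = Mul(Pow(-4, 2), -2) = Mul(16, -2) = -32)
Add(Function('W')(626, Add(-174, Mul(-1, 103))), Mul(-1, 401342)) = Add(-32, Mul(-1, 401342)) = Add(-32, -401342) = -401374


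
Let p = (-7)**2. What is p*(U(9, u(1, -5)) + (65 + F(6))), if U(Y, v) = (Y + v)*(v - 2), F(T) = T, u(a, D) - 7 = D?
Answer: 3479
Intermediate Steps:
u(a, D) = 7 + D
p = 49
U(Y, v) = (-2 + v)*(Y + v) (U(Y, v) = (Y + v)*(-2 + v) = (-2 + v)*(Y + v))
p*(U(9, u(1, -5)) + (65 + F(6))) = 49*(((7 - 5)**2 - 2*9 - 2*(7 - 5) + 9*(7 - 5)) + (65 + 6)) = 49*((2**2 - 18 - 2*2 + 9*2) + 71) = 49*((4 - 18 - 4 + 18) + 71) = 49*(0 + 71) = 49*71 = 3479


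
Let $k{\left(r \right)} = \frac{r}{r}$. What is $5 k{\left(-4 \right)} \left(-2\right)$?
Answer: $-10$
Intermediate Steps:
$k{\left(r \right)} = 1$
$5 k{\left(-4 \right)} \left(-2\right) = 5 \cdot 1 \left(-2\right) = 5 \left(-2\right) = -10$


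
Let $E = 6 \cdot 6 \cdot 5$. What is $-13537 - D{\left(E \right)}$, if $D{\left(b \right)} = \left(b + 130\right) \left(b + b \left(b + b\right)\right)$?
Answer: $-20157337$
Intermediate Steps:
$E = 180$ ($E = 36 \cdot 5 = 180$)
$D{\left(b \right)} = \left(130 + b\right) \left(b + 2 b^{2}\right)$ ($D{\left(b \right)} = \left(130 + b\right) \left(b + b 2 b\right) = \left(130 + b\right) \left(b + 2 b^{2}\right)$)
$-13537 - D{\left(E \right)} = -13537 - 180 \left(130 + 2 \cdot 180^{2} + 261 \cdot 180\right) = -13537 - 180 \left(130 + 2 \cdot 32400 + 46980\right) = -13537 - 180 \left(130 + 64800 + 46980\right) = -13537 - 180 \cdot 111910 = -13537 - 20143800 = -20157337$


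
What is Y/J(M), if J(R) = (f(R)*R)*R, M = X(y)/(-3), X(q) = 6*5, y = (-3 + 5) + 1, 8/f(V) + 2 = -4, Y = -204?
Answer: 153/100 ≈ 1.5300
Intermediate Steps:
f(V) = -4/3 (f(V) = 8/(-2 - 4) = 8/(-6) = 8*(-1/6) = -4/3)
y = 3 (y = 2 + 1 = 3)
X(q) = 30
M = -10 (M = 30/(-3) = 30*(-1/3) = -10)
J(R) = -4*R**2/3 (J(R) = (-4*R/3)*R = -4*R**2/3)
Y/J(M) = -204/((-4/3*(-10)**2)) = -204/((-4/3*100)) = -204/(-400/3) = -204*(-3/400) = 153/100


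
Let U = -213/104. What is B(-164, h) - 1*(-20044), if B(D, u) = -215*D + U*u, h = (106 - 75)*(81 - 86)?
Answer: 5784631/104 ≈ 55621.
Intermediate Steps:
h = -155 (h = 31*(-5) = -155)
U = -213/104 (U = -213*1/104 = -213/104 ≈ -2.0481)
B(D, u) = -215*D - 213*u/104
B(-164, h) - 1*(-20044) = (-215*(-164) - 213/104*(-155)) - 1*(-20044) = (35260 + 33015/104) + 20044 = 3700055/104 + 20044 = 5784631/104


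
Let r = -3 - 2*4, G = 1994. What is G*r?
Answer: -21934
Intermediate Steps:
r = -11 (r = -3 - 8 = -11)
G*r = 1994*(-11) = -21934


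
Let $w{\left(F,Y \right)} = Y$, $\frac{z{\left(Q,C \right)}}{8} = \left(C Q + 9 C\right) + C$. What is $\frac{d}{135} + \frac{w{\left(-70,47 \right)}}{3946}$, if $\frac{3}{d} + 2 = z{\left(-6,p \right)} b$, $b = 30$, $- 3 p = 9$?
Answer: $\frac{1522871}{127939185} \approx 0.011903$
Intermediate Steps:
$p = -3$ ($p = \left(- \frac{1}{3}\right) 9 = -3$)
$z{\left(Q,C \right)} = 80 C + 8 C Q$ ($z{\left(Q,C \right)} = 8 \left(\left(C Q + 9 C\right) + C\right) = 8 \left(\left(9 C + C Q\right) + C\right) = 8 \left(10 C + C Q\right) = 80 C + 8 C Q$)
$d = - \frac{3}{2882}$ ($d = \frac{3}{-2 + 8 \left(-3\right) \left(10 - 6\right) 30} = \frac{3}{-2 + 8 \left(-3\right) 4 \cdot 30} = \frac{3}{-2 - 2880} = \frac{3}{-2882} = 3 \left(- \frac{1}{2882}\right) = - \frac{3}{2882} \approx -0.0010409$)
$\frac{d}{135} + \frac{w{\left(-70,47 \right)}}{3946} = - \frac{3}{2882 \cdot 135} + \frac{47}{3946} = \left(- \frac{3}{2882}\right) \frac{1}{135} + 47 \cdot \frac{1}{3946} = - \frac{1}{129690} + \frac{47}{3946} = \frac{1522871}{127939185}$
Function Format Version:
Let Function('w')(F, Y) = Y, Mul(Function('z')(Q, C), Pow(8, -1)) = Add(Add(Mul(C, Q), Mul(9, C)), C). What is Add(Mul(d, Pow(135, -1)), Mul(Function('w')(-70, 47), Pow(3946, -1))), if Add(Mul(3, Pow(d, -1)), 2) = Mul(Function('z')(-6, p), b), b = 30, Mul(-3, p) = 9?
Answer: Rational(1522871, 127939185) ≈ 0.011903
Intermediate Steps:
p = -3 (p = Mul(Rational(-1, 3), 9) = -3)
Function('z')(Q, C) = Add(Mul(80, C), Mul(8, C, Q)) (Function('z')(Q, C) = Mul(8, Add(Add(Mul(C, Q), Mul(9, C)), C)) = Mul(8, Add(Add(Mul(9, C), Mul(C, Q)), C)) = Mul(8, Add(Mul(10, C), Mul(C, Q))) = Add(Mul(80, C), Mul(8, C, Q)))
d = Rational(-3, 2882) (d = Mul(3, Pow(Add(-2, Mul(Mul(8, -3, Add(10, -6)), 30)), -1)) = Mul(3, Pow(Add(-2, Mul(Mul(8, -3, 4), 30)), -1)) = Mul(3, Pow(Add(-2, Mul(-96, 30)), -1)) = Mul(3, Pow(Add(-2, -2880), -1)) = Mul(3, Pow(-2882, -1)) = Mul(3, Rational(-1, 2882)) = Rational(-3, 2882) ≈ -0.0010409)
Add(Mul(d, Pow(135, -1)), Mul(Function('w')(-70, 47), Pow(3946, -1))) = Add(Mul(Rational(-3, 2882), Pow(135, -1)), Mul(47, Pow(3946, -1))) = Add(Mul(Rational(-3, 2882), Rational(1, 135)), Mul(47, Rational(1, 3946))) = Add(Rational(-1, 129690), Rational(47, 3946)) = Rational(1522871, 127939185)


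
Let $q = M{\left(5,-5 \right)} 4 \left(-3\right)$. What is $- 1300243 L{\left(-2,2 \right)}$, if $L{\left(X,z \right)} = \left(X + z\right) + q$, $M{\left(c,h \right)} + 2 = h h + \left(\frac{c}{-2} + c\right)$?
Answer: $397874358$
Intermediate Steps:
$M{\left(c,h \right)} = -2 + h^{2} + \frac{c}{2}$ ($M{\left(c,h \right)} = -2 + \left(h h + \left(\frac{c}{-2} + c\right)\right) = -2 + \left(h^{2} + \left(- \frac{c}{2} + c\right)\right) = -2 + \left(h^{2} + \frac{c}{2}\right) = -2 + h^{2} + \frac{c}{2}$)
$q = -306$ ($q = \left(-2 + \left(-5\right)^{2} + \frac{1}{2} \cdot 5\right) 4 \left(-3\right) = \left(-2 + 25 + \frac{5}{2}\right) 4 \left(-3\right) = \frac{51}{2} \cdot 4 \left(-3\right) = 102 \left(-3\right) = -306$)
$L{\left(X,z \right)} = -306 + X + z$ ($L{\left(X,z \right)} = \left(X + z\right) - 306 = -306 + X + z$)
$- 1300243 L{\left(-2,2 \right)} = - 1300243 \left(-306 - 2 + 2\right) = \left(-1300243\right) \left(-306\right) = 397874358$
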